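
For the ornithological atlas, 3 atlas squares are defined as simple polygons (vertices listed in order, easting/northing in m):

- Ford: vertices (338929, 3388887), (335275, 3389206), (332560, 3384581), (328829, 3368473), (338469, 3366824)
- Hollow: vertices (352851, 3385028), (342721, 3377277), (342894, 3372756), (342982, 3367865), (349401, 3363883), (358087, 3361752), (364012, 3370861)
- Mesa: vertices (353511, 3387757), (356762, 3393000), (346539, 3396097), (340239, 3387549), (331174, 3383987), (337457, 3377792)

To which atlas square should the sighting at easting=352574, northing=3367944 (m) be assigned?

Cast a ray rightward from (352574, 3367944). For each polygon, the edges (by vertex number in listed order) whose endpoints lie on opposite sides of northing = 3367944, where each meets that height, and whether that is right or left of the point:
Ford: 4–5 at easting≈331921.5 (left), 5–1 at easting≈338492.4 (left) → 0 crossings.
Hollow: 3–4 at easting≈342980.6 (left), 6–7 at easting≈362114.6 (right) → 1 crossing.
Mesa: no edge straddles that height → 0 crossings.
Only Hollow has an odd count, so the point is inside Hollow.

Hollow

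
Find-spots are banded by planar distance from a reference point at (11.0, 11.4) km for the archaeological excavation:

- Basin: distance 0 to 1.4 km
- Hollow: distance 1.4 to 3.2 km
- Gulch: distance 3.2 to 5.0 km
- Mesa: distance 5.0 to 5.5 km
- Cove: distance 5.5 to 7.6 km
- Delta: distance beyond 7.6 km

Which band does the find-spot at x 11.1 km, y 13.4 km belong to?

Hollow

Distance = √((11.1−11.0)² + (13.4−11.4)²) = √(0.010 + 4.000) = 2.002 km.
1.4 ≤ 2.002 < 3.2 → Hollow.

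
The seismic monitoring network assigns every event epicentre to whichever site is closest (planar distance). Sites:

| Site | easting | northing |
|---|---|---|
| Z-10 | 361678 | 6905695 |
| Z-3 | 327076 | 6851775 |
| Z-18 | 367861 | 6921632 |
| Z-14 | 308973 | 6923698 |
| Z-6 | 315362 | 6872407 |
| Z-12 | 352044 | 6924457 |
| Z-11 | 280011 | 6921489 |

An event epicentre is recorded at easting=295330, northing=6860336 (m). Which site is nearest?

Z-6

Squared distances to each site:
Z-10: 6459495985.000; Z-3: 1081099237.000; Z-18: 9017945577.000; Z-14: 4200874493.000; Z-6: 546990065.000; Z-12: 7327980437.000; Z-11: 3974361170.000.
Minimum at Z-6.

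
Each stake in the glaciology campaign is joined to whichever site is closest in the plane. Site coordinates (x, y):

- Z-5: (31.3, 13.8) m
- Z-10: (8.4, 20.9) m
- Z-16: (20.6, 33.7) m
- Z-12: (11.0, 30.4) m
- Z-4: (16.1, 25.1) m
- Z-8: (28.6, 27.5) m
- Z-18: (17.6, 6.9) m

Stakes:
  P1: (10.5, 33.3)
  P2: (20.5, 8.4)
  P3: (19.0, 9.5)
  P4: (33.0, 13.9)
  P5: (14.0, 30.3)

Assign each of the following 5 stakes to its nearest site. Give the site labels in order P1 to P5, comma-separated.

P1 → Z-12 (d²=8.66)
P2 → Z-18 (d²=10.66)
P3 → Z-18 (d²=8.72)
P4 → Z-5 (d²=2.90)
P5 → Z-12 (d²=9.01)

Z-12, Z-18, Z-18, Z-5, Z-12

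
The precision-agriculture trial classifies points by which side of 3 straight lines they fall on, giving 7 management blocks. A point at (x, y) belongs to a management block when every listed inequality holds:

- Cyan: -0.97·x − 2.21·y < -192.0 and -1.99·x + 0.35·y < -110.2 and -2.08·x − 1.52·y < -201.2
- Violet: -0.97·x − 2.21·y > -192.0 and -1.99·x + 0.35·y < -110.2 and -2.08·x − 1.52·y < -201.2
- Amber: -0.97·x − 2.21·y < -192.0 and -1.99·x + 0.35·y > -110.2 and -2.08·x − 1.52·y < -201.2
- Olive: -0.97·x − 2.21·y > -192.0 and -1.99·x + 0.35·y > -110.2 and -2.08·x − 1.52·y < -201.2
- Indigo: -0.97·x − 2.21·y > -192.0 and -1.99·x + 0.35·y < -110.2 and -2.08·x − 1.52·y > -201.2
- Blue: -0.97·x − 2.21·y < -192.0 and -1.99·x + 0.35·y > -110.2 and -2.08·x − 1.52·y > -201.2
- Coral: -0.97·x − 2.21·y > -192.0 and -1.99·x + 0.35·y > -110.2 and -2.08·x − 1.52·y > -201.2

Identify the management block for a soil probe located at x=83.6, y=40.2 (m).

-0.97·83.6 − 2.21·40.2 = -169.934, which is > -192.0
-1.99·83.6 + 0.35·40.2 = -152.294, which is < -110.2
-2.08·83.6 − 1.52·40.2 = -234.992, which is < -201.2
This sign pattern matches Violet.

Violet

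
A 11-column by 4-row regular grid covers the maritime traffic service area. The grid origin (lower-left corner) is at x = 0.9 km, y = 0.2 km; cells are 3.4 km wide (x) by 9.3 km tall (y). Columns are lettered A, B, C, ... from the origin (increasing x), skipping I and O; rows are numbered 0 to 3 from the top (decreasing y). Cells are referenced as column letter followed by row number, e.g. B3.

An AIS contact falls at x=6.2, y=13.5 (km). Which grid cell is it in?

B2

Column index: ⌊(6.2 − 0.9) / 3.4⌋ = ⌊1.559⌋ = 1 → column B
Row offset from origin: ⌊(13.5 − 0.2) / 9.3⌋ = ⌊1.430⌋ = 1 → row 2 (counted from top)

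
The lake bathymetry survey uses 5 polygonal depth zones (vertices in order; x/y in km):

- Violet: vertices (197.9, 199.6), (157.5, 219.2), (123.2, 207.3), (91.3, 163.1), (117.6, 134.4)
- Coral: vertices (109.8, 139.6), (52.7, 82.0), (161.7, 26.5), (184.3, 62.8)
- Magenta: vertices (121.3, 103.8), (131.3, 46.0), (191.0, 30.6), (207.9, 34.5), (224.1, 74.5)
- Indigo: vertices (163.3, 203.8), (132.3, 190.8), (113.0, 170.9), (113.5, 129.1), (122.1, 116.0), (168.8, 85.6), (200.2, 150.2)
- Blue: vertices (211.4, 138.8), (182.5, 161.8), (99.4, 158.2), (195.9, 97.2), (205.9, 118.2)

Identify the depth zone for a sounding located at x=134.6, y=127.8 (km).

Cast a ray rightward from (134.6, 127.8). For each polygon, the edges (by vertex number in listed order) whose endpoints lie on opposite sides of y = 127.8, where each meets that height, and whether that is right or left of the point:
Violet: no edge straddles that height → 0 crossings.
Coral: 1–2 at x≈98.10 (left), 4–1 at x≈121.25 (left) → 0 crossings.
Magenta: no edge straddles that height → 0 crossings.
Indigo: 4–5 at x≈114.35 (left), 6–7 at x≈189.31 (right) → 1 crossing.
Blue: 3–4 at x≈147.49 (right), 5–1 at x≈208.46 (right) → 2 crossings.
Only Indigo has an odd count, so the point is inside Indigo.

Indigo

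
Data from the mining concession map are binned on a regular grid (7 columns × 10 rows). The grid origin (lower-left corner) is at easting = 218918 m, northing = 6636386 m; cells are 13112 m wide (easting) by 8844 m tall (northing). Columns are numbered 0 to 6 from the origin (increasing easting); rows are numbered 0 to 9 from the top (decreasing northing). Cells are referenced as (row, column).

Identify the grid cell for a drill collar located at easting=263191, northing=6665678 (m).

(6, 3)

Column index: ⌊(263191 − 218918) / 13112⌋ = ⌊3.377⌋ = 3
Row offset from origin: ⌊(6665678 − 6636386) / 8844⌋ = ⌊3.312⌋ = 3 → row 6 (counted from top)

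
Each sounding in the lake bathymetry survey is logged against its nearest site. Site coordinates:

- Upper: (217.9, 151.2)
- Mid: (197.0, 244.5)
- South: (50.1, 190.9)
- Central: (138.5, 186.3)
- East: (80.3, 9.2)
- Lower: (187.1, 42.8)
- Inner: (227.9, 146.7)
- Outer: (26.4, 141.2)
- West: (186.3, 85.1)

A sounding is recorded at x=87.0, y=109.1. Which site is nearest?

Squared distances to each site:
Upper: 18907.220; Mid: 30433.160; South: 8052.850; Central: 8612.090; East: 10024.900; Lower: 14415.700; Inner: 21266.570; Outer: 4702.770; West: 10436.490.
Minimum at Outer.

Outer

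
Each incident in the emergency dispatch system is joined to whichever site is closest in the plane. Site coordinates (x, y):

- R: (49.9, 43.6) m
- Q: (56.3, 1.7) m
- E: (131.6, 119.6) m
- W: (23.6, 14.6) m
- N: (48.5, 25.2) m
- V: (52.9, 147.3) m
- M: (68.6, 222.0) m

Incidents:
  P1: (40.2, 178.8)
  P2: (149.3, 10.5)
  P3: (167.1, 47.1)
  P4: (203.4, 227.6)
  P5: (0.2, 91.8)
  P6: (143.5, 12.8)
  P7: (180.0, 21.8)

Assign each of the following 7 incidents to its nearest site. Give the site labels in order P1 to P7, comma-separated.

P1 → V (d²=1153.54)
P2 → Q (d²=8726.44)
P3 → E (d²=6516.50)
P4 → E (d²=16819.24)
P5 → R (d²=4793.33)
P6 → Q (d²=7727.05)
P7 → E (d²=11907.40)

V, Q, E, E, R, Q, E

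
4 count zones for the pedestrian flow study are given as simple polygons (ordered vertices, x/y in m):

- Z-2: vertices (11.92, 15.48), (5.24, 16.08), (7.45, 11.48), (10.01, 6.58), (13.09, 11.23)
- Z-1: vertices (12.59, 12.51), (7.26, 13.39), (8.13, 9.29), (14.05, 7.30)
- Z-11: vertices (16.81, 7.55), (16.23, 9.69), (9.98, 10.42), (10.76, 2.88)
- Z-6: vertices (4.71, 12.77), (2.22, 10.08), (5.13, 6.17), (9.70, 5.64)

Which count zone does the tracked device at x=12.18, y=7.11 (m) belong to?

Z-11

Cast a ray rightward from (12.18, 7.11). For each polygon, the edges (by vertex number in listed order) whose endpoints lie on opposite sides of y = 7.11, where each meets that height, and whether that is right or left of the point:
Z-2: 3–4 at x≈9.733 (left), 4–5 at x≈10.361 (left) → 0 crossings.
Z-1: no edge straddles that height → 0 crossings.
Z-11: 3–4 at x≈10.322 (left), 4–1 at x≈16.240 (right) → 1 crossing.
Z-6: 2–3 at x≈4.430 (left), 4–1 at x≈8.671 (left) → 0 crossings.
Only Z-11 has an odd count, so the point is inside Z-11.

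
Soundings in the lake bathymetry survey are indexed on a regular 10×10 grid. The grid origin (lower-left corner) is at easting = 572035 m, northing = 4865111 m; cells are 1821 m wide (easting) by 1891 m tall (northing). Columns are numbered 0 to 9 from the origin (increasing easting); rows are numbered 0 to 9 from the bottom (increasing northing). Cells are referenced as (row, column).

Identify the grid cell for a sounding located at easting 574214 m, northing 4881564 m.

Column index: ⌊(574214 − 572035) / 1821⌋ = ⌊1.197⌋ = 1
Row offset from origin: ⌊(4881564 − 4865111) / 1891⌋ = ⌊8.701⌋ = 8 → row 8

(8, 1)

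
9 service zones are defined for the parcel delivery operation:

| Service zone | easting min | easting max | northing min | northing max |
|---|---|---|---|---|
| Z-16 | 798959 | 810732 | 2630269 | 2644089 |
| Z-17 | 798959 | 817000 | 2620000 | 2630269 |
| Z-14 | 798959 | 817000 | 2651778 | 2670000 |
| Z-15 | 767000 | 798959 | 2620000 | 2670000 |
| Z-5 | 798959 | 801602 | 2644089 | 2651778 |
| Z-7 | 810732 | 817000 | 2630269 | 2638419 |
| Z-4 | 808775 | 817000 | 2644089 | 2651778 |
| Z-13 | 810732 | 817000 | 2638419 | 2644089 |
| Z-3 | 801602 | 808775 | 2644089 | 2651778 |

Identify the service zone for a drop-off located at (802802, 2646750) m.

Z-3

The point has easting = 802802 and northing = 2646750.
Only Z-3 satisfies 801602 ≤ easting ≤ 808775 and 2644089 ≤ northing ≤ 2651778.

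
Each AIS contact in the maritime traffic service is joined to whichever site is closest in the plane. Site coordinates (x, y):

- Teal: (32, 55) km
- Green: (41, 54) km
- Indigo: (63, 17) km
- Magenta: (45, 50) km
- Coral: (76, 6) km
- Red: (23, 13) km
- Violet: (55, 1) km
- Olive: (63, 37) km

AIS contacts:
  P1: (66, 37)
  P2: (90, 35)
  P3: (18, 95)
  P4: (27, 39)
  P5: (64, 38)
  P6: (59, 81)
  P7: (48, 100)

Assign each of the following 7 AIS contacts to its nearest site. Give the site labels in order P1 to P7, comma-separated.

Olive, Olive, Teal, Teal, Olive, Green, Green

P1 → Olive (d²=9.00)
P2 → Olive (d²=733.00)
P3 → Teal (d²=1796.00)
P4 → Teal (d²=281.00)
P5 → Olive (d²=2.00)
P6 → Green (d²=1053.00)
P7 → Green (d²=2165.00)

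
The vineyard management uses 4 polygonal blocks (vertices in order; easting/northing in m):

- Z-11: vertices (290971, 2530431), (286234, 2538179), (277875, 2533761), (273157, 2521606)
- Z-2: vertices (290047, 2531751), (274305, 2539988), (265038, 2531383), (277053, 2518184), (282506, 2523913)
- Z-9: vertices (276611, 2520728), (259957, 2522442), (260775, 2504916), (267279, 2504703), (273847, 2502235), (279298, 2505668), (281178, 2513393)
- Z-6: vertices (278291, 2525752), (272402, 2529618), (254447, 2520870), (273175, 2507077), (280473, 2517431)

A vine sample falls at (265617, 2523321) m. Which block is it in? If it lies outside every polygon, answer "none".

Z-6

Cast a ray rightward from (265617, 2523321). For each polygon, the edges (by vertex number in listed order) whose endpoints lie on opposite sides of northing = 2523321, where each meets that height, and whether that is right or left of the point:
Z-11: 3–4 at easting≈273822.7 (right), 4–1 at easting≈276618.9 (right) → 2 crossings.
Z-2: 3–4 at easting≈272376.8 (right), 4–5 at easting≈281942.5 (right) → 2 crossings.
Z-9: no edge straddles that height → 0 crossings.
Z-6: 2–3 at easting≈259477.6 (left), 5–1 at easting≈278928.5 (right) → 1 crossing.
Only Z-6 has an odd count, so the point is inside Z-6.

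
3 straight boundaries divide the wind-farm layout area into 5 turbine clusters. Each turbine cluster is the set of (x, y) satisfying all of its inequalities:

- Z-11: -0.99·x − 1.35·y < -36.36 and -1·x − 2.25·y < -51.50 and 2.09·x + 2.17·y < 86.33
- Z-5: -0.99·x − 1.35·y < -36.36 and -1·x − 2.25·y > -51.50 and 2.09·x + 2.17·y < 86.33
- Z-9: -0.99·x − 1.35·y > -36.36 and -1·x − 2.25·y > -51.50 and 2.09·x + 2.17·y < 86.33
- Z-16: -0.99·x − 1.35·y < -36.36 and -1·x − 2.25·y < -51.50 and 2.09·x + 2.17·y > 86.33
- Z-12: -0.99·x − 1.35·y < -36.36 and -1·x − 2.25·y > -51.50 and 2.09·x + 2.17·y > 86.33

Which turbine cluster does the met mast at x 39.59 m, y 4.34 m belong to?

Z-12

-0.99·39.59 − 1.35·4.34 = -45.053, which is < -36.36
-1·39.59 − 2.25·4.34 = -49.355, which is > -51.50
2.09·39.59 + 2.17·4.34 = 92.161, which is > 86.33
This sign pattern matches Z-12.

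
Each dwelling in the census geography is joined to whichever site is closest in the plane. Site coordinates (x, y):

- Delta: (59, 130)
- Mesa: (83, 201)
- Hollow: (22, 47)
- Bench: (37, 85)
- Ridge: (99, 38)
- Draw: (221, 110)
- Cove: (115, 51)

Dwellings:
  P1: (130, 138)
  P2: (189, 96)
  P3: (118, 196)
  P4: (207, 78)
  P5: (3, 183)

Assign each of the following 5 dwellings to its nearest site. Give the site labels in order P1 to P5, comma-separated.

P1 → Delta (d²=5105.00)
P2 → Draw (d²=1220.00)
P3 → Mesa (d²=1250.00)
P4 → Draw (d²=1220.00)
P5 → Delta (d²=5945.00)

Delta, Draw, Mesa, Draw, Delta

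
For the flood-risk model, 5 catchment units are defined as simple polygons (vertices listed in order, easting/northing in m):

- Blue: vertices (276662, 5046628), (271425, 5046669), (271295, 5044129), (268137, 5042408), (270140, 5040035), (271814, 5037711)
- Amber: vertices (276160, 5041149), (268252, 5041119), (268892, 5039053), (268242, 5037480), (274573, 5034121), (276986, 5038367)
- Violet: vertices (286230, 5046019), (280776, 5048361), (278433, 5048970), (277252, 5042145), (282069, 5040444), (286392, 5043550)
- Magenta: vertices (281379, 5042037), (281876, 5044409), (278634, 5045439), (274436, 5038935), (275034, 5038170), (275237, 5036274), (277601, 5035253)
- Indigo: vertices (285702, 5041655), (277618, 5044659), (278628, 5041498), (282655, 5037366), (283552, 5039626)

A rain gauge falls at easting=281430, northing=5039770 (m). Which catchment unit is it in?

Cast a ray rightward from (281430, 5039770). For each polygon, the edges (by vertex number in listed order) whose endpoints lie on opposite sides of northing = 5039770, where each meets that height, and whether that is right or left of the point:
Blue: 5–6 at easting≈270330.9 (left), 6–1 at easting≈272933.4 (left) → 0 crossings.
Amber: 2–3 at easting≈268669.9 (left), 6–1 at easting≈276569.4 (left) → 0 crossings.
Violet: no edge straddles that height → 0 crossings.
Magenta: 3–4 at easting≈274974.9 (left), 7–1 at easting≈280116.5 (left) → 0 crossings.
Indigo: 3–4 at easting≈280312.1 (left), 5–1 at easting≈283704.6 (right) → 1 crossing.
Only Indigo has an odd count, so the point is inside Indigo.

Indigo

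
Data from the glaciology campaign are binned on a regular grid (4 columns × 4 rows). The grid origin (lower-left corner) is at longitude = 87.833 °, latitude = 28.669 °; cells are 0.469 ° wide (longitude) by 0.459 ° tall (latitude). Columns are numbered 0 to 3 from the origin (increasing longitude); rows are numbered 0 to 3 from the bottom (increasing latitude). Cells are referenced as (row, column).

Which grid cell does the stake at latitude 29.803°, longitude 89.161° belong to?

Column index: ⌊(89.161 − 87.833) / 0.469⌋ = ⌊2.832⌋ = 2
Row offset from origin: ⌊(29.803 − 28.669) / 0.459⌋ = ⌊2.471⌋ = 2 → row 2

(2, 2)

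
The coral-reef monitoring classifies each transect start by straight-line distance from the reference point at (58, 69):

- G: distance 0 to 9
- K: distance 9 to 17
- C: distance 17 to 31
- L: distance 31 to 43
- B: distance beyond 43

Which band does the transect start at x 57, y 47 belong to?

Distance = √((57−58)² + (47−69)²) = √(1.000 + 484.000) = 22.023.
17 ≤ 22.023 < 31 → C.

C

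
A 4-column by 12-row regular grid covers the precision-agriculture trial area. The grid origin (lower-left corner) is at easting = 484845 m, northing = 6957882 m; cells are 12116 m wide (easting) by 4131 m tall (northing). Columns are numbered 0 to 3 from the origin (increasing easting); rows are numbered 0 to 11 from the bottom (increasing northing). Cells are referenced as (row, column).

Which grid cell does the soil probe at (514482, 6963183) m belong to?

Column index: ⌊(514482 − 484845) / 12116⌋ = ⌊2.446⌋ = 2
Row offset from origin: ⌊(6963183 − 6957882) / 4131⌋ = ⌊1.283⌋ = 1 → row 1

(1, 2)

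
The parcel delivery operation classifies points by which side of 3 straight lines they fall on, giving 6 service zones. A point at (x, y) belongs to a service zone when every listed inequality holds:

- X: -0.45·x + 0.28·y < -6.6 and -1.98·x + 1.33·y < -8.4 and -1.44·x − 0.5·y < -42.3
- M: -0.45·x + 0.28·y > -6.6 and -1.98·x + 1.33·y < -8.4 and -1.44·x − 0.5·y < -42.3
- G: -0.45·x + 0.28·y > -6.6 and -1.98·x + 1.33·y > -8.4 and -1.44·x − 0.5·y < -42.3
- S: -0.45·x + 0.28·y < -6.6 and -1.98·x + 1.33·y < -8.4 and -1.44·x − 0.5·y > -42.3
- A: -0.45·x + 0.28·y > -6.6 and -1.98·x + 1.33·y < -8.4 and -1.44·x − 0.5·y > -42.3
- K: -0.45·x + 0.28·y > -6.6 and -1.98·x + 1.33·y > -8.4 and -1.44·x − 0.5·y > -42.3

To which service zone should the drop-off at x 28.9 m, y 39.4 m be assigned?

G

-0.45·28.9 + 0.28·39.4 = -1.973, which is > -6.6
-1.98·28.9 + 1.33·39.4 = -4.820, which is > -8.4
-1.44·28.9 − 0.5·39.4 = -61.316, which is < -42.3
This sign pattern matches G.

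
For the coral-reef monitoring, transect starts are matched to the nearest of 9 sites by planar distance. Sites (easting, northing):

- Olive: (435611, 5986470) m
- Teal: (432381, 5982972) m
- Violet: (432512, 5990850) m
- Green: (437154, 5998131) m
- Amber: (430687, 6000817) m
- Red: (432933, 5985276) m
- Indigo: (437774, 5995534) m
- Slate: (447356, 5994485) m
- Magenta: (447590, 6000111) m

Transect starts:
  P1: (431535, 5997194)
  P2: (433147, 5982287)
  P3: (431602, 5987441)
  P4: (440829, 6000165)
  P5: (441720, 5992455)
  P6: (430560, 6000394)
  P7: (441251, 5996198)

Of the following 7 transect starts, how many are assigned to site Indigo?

P1 → Amber
P2 → Teal
P3 → Red
P4 → Green
P5 → Indigo
P6 → Amber
P7 → Indigo
2 of the 7 go to Indigo.

2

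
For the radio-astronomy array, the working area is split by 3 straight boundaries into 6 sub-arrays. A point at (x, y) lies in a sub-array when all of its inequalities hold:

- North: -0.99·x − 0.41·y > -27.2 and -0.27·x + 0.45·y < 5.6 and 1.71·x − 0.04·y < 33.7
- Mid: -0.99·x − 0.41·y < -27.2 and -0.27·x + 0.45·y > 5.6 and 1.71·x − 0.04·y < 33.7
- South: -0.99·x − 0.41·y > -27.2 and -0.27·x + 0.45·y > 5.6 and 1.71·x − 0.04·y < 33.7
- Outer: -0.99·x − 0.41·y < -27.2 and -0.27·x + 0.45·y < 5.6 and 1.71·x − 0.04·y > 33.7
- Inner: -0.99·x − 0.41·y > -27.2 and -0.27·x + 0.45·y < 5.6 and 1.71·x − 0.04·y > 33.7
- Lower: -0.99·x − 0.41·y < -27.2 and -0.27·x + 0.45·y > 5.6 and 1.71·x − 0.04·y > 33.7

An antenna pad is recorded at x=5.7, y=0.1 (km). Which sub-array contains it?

North

-0.99·5.7 − 0.41·0.1 = -5.684, which is > -27.2
-0.27·5.7 + 0.45·0.1 = -1.494, which is < 5.6
1.71·5.7 − 0.04·0.1 = 9.743, which is < 33.7
This sign pattern matches North.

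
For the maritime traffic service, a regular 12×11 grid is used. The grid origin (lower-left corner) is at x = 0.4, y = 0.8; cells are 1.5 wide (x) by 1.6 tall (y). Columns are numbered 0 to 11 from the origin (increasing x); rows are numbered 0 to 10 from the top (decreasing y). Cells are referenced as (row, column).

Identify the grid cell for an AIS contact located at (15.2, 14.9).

(2, 9)

Column index: ⌊(15.2 − 0.4) / 1.5⌋ = ⌊9.867⌋ = 9
Row offset from origin: ⌊(14.9 − 0.8) / 1.6⌋ = ⌊8.812⌋ = 8 → row 2 (counted from top)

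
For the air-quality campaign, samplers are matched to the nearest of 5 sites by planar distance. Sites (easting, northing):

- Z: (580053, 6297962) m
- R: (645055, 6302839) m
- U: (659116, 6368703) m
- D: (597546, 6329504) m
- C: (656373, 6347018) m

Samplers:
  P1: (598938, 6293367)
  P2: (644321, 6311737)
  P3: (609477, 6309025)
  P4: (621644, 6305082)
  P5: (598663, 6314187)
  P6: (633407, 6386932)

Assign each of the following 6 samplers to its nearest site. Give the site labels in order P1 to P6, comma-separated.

P1 → Z (d²=377757250.00)
P2 → R (d²=79713160.00)
P3 → D (d²=561738202.00)
P4 → R (d²=553105970.00)
P5 → D (d²=235858178.00)
P6 → U (d²=993249122.00)

Z, R, D, R, D, U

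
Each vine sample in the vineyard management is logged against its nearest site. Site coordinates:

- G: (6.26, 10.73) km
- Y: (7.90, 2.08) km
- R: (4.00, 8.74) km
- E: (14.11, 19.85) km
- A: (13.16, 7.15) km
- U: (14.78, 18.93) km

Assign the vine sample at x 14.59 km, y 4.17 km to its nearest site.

A

Squared distances to each site:
G: 112.423; Y: 49.124; R: 133.033; E: 246.093; A: 10.925; U: 217.894.
Minimum at A.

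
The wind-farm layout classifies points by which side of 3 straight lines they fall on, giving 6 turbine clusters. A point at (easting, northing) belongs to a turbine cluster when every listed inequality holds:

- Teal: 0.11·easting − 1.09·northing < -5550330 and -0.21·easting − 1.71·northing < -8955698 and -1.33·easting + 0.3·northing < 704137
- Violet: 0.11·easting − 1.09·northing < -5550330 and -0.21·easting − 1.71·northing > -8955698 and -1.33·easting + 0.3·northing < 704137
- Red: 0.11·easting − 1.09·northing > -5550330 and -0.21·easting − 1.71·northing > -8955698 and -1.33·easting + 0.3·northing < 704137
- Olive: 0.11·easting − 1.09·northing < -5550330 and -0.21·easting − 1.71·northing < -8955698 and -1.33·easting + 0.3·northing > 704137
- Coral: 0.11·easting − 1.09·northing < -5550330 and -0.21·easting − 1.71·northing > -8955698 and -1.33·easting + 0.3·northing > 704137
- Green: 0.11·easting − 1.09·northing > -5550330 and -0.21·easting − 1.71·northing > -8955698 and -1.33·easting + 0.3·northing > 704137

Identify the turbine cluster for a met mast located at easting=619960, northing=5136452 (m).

Green

0.11·619960 − 1.09·5136452 = -5530537.080, which is > -5550330
-0.21·619960 − 1.71·5136452 = -8913524.520, which is > -8955698
-1.33·619960 + 0.3·5136452 = 716388.800, which is > 704137
This sign pattern matches Green.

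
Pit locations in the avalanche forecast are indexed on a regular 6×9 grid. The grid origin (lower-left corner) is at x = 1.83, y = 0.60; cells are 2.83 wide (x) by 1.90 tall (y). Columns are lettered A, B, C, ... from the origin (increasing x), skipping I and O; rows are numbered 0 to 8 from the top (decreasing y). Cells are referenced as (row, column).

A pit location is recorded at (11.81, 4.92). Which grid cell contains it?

(6, D)

Column index: ⌊(11.81 − 1.83) / 2.83⌋ = ⌊3.527⌋ = 3 → column D
Row offset from origin: ⌊(4.92 − 0.60) / 1.90⌋ = ⌊2.274⌋ = 2 → row 6 (counted from top)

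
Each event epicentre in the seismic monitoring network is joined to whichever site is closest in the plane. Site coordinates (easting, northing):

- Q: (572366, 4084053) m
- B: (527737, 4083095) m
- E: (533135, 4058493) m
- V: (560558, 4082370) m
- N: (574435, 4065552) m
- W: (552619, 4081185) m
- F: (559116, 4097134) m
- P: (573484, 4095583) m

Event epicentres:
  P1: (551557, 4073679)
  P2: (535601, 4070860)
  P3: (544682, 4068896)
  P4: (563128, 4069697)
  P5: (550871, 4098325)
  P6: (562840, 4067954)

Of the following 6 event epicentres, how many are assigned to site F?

P1 → W
P2 → E
P3 → W
P4 → N
P5 → F
P6 → N
1 of the 6 goes to F.

1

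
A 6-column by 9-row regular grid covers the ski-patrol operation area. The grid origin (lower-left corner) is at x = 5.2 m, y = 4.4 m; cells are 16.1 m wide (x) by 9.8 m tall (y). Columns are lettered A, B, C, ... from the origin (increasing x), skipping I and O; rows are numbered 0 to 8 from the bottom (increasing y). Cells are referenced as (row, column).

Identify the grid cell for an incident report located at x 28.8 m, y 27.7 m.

(2, B)

Column index: ⌊(28.8 − 5.2) / 16.1⌋ = ⌊1.466⌋ = 1 → column B
Row offset from origin: ⌊(27.7 − 4.4) / 9.8⌋ = ⌊2.378⌋ = 2 → row 2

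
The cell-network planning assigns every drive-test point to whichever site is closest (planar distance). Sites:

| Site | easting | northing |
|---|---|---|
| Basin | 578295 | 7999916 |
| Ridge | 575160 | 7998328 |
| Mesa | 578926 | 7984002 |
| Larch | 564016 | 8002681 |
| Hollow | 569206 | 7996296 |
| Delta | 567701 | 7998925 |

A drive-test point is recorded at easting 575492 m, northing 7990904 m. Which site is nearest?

Ridge

Squared distances to each site:
Basin: 89072953.000; Ridge: 55226000.000; Mesa: 59429960.000; Larch: 270396305.000; Hollow: 68587460.000; Delta: 125036122.000.
Minimum at Ridge.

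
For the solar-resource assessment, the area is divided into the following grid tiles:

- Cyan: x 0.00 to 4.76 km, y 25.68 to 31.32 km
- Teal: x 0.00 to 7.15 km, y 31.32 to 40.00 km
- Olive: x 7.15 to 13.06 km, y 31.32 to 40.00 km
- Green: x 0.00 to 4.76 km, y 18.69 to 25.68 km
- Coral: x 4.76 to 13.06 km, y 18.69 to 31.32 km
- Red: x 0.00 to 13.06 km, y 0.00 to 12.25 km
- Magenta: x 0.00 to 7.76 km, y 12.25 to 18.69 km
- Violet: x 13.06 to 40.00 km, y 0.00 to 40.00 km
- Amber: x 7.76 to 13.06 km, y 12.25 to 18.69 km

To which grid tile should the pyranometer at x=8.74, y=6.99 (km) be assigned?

Red

The point has x = 8.74 and y = 6.99.
Only Red satisfies 0.00 ≤ x ≤ 13.06 and 0.00 ≤ y ≤ 12.25.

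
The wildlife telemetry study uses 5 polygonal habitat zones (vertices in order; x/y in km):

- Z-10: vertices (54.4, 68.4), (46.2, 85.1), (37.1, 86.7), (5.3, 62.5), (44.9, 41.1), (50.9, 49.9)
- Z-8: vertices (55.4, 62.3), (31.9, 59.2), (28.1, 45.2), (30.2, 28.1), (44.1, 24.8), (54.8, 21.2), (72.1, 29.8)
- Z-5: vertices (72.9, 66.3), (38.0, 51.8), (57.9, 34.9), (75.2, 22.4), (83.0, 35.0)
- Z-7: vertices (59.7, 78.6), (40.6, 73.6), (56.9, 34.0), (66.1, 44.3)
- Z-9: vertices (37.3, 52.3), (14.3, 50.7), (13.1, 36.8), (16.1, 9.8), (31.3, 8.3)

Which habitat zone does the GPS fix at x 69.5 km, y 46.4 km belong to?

Cast a ray rightward from (69.5, 46.4). For each polygon, the edges (by vertex number in listed order) whose endpoints lie on opposite sides of y = 46.4, where each meets that height, and whether that is right or left of the point:
Z-10: 4–5 at x≈35.09 (left), 5–6 at x≈48.51 (left) → 0 crossings.
Z-8: 2–3 at x≈28.43 (left), 7–1 at x≈63.57 (left) → 0 crossings.
Z-5: 2–3 at x≈44.36 (left), 5–1 at x≈79.32 (right) → 1 crossing.
Z-7: 2–3 at x≈51.80 (left), 4–1 at x≈65.71 (left) → 0 crossings.
Z-9: 2–3 at x≈13.93 (left), 5–1 at x≈36.50 (left) → 0 crossings.
Only Z-5 has an odd count, so the point is inside Z-5.

Z-5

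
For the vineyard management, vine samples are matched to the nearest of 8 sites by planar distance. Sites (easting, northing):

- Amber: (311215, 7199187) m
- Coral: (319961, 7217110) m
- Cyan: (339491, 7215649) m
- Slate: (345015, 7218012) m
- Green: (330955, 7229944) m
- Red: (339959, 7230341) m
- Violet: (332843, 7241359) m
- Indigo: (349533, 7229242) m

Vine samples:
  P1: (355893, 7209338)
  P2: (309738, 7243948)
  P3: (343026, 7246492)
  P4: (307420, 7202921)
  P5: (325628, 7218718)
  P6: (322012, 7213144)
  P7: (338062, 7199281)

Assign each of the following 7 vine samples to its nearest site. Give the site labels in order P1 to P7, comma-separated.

P1 → Slate (d²=193569160.00)
P2 → Violet (d²=540543946.00)
P3 → Violet (d²=130041178.00)
P4 → Amber (d²=28344781.00)
P5 → Coral (d²=34700553.00)
P6 → Coral (d²=19935757.00)
P7 → Cyan (d²=269953465.00)

Slate, Violet, Violet, Amber, Coral, Coral, Cyan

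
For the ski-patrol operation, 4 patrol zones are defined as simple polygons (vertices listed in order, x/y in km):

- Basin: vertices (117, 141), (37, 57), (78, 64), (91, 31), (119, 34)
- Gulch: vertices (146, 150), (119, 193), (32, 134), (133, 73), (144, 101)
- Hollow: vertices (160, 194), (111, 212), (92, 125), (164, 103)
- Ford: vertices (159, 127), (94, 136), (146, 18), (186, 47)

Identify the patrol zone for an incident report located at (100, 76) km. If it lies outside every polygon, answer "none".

Cast a ray rightward from (100, 76). For each polygon, the edges (by vertex number in listed order) whose endpoints lie on opposite sides of y = 76, where each meets that height, and whether that is right or left of the point:
Basin: 1–2 at x≈55.1 (left), 5–1 at x≈118.2 (right) → 1 crossing.
Gulch: 3–4 at x≈128.0 (right), 4–5 at x≈134.2 (right) → 2 crossings.
Hollow: no edge straddles that height → 0 crossings.
Ford: 2–3 at x≈120.4 (right), 4–1 at x≈176.2 (right) → 2 crossings.
Only Basin has an odd count, so the point is inside Basin.

Basin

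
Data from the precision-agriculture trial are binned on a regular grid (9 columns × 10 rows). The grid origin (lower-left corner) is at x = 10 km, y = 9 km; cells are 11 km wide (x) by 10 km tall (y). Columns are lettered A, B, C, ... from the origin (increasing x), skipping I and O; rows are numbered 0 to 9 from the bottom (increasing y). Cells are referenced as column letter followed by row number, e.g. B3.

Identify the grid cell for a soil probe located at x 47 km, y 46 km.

D3

Column index: ⌊(47 − 10) / 11⌋ = ⌊3.364⌋ = 3 → column D
Row offset from origin: ⌊(46 − 9) / 10⌋ = ⌊3.700⌋ = 3 → row 3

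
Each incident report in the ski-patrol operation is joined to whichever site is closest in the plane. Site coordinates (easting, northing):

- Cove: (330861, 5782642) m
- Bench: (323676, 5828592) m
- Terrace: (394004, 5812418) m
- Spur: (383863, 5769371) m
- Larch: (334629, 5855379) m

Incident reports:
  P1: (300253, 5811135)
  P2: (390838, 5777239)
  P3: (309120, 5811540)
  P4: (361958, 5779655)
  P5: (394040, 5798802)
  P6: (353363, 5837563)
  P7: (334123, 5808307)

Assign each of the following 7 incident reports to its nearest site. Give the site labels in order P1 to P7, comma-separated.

Bench, Spur, Bench, Spur, Terrace, Larch, Bench

P1 → Bench (d²=853383778.00)
P2 → Spur (d²=110556049.00)
P3 → Bench (d²=502647840.00)
P4 → Spur (d²=585589681.00)
P5 → Terrace (d²=185396752.00)
P6 → Larch (d²=668372612.00)
P7 → Bench (d²=520621034.00)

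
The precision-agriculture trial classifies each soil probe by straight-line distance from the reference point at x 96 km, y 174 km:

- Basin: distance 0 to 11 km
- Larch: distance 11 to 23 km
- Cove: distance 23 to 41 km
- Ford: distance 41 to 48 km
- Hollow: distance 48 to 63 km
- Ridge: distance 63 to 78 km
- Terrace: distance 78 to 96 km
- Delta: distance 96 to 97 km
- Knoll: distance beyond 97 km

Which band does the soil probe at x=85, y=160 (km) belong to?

Distance = √((85−96)² + (160−174)²) = √(121.000 + 196.000) = 17.804 km.
11 ≤ 17.804 < 23 → Larch.

Larch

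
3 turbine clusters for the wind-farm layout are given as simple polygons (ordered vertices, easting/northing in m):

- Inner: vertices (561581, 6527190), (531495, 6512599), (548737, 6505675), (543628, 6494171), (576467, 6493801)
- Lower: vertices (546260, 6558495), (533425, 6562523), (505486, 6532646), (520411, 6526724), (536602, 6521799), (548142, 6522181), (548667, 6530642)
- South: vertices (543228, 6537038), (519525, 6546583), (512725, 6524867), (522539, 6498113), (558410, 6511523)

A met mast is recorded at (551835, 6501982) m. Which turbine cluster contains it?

Cast a ray rightward from (551835, 6501982). For each polygon, the edges (by vertex number in listed order) whose endpoints lie on opposite sides of northing = 6501982, where each meets that height, and whether that is right or left of the point:
Inner: 3–4 at easting≈547096.9 (left), 5–1 at easting≈572819.6 (right) → 1 crossing.
Lower: no edge straddles that height → 0 crossings.
South: 3–4 at easting≈521119.8 (left), 4–5 at easting≈532888.4 (left) → 0 crossings.
Only Inner has an odd count, so the point is inside Inner.

Inner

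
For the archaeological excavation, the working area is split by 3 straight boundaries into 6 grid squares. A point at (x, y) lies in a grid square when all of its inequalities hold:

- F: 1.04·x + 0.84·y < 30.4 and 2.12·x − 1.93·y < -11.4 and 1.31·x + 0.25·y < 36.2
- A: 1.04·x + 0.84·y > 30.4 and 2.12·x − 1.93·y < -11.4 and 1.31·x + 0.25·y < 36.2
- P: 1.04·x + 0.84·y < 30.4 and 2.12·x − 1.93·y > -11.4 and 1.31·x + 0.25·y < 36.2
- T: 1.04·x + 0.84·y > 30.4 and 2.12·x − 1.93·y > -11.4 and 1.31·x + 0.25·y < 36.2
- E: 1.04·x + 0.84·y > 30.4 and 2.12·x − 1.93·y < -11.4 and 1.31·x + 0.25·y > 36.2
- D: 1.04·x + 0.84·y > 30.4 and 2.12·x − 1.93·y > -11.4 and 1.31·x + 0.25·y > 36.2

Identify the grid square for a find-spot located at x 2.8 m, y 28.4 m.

1.04·2.8 + 0.84·28.4 = 26.768, which is < 30.4
2.12·2.8 − 1.93·28.4 = -48.876, which is < -11.4
1.31·2.8 + 0.25·28.4 = 10.768, which is < 36.2
This sign pattern matches F.

F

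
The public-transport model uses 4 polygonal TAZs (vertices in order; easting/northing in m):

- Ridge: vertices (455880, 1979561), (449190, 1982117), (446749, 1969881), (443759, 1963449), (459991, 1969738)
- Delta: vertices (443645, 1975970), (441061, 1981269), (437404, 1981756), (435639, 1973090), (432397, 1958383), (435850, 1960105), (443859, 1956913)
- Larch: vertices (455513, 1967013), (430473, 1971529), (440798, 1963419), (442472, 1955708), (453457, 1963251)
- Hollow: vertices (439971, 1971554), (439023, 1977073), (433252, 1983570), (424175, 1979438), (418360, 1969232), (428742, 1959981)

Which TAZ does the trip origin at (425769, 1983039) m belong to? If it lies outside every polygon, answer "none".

none

Cast a ray rightward from (425769, 1983039). For each polygon, the edges (by vertex number in listed order) whose endpoints lie on opposite sides of northing = 1983039, where each meets that height, and whether that is right or left of the point:
Ridge: no edge straddles that height → 0 crossings.
Delta: no edge straddles that height → 0 crossings.
Larch: no edge straddles that height → 0 crossings.
Hollow: 2–3 at easting≈433723.7 (right), 3–4 at easting≈432085.5 (right) → 2 crossings.
All counts are even, so the point lies outside every listed polygon.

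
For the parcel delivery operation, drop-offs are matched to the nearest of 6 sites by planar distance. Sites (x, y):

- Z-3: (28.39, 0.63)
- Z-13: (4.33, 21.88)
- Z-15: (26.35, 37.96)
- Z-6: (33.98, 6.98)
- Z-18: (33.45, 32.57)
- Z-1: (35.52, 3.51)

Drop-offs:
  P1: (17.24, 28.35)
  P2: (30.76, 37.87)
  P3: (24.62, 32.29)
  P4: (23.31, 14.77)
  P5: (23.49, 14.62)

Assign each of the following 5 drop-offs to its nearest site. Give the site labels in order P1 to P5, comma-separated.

P1 → Z-15 (d²=175.34)
P2 → Z-15 (d²=19.46)
P3 → Z-15 (d²=35.14)
P4 → Z-6 (d²=174.53)
P5 → Z-6 (d²=168.41)

Z-15, Z-15, Z-15, Z-6, Z-6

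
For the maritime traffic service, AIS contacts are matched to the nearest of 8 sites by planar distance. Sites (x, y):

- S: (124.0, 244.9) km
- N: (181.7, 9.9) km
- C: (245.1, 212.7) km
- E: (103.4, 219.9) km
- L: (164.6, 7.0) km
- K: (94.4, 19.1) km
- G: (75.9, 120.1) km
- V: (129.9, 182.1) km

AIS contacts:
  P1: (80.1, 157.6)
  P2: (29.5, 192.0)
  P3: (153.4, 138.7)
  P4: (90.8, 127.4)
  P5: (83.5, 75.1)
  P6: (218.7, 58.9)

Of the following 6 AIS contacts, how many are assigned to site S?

P1 → G
P2 → E
P3 → V
P4 → G
P5 → G
P6 → N
0 of the 6 go to S.

0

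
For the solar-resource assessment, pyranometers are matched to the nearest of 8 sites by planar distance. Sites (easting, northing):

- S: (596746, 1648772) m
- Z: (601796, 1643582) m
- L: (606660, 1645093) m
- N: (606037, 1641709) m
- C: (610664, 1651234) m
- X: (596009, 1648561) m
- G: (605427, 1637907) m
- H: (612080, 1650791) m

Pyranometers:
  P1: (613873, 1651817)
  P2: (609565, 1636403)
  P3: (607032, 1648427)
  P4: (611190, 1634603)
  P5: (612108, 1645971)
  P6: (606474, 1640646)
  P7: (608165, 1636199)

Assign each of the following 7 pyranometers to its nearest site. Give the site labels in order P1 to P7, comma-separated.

H, G, L, G, H, N, G

P1 → H (d²=4267525.00)
P2 → G (d²=19385060.00)
P3 → L (d²=11253940.00)
P4 → G (d²=44128585.00)
P5 → H (d²=23233184.00)
P6 → N (d²=1320938.00)
P7 → G (d²=10413908.00)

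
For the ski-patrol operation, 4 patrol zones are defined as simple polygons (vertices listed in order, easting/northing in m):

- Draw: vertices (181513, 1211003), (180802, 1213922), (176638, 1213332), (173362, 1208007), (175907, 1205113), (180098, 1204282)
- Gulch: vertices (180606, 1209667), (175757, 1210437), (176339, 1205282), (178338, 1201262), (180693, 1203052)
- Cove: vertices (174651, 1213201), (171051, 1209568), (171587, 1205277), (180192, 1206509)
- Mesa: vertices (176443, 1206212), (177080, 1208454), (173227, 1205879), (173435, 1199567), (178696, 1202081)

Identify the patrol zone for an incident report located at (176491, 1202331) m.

Cast a ray rightward from (176491, 1202331). For each polygon, the edges (by vertex number in listed order) whose endpoints lie on opposite sides of northing = 1202331, where each meets that height, and whether that is right or left of the point:
Draw: no edge straddles that height → 0 crossings.
Gulch: 3–4 at easting≈177806.4 (right), 4–5 at easting≈179744.4 (right) → 2 crossings.
Cove: no edge straddles that height → 0 crossings.
Mesa: 3–4 at easting≈173343.9 (left), 5–1 at easting≈178559.7 (right) → 1 crossing.
Only Mesa has an odd count, so the point is inside Mesa.

Mesa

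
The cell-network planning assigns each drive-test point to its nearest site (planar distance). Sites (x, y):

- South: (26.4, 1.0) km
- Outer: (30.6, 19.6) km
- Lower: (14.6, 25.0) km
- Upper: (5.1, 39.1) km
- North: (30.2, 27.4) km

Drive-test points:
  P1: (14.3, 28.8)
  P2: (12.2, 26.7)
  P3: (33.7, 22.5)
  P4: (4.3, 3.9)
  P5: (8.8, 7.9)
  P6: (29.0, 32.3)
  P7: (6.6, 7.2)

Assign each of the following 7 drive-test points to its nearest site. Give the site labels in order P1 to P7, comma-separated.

P1 → Lower (d²=14.53)
P2 → Lower (d²=8.65)
P3 → Outer (d²=18.02)
P4 → South (d²=496.82)
P5 → Lower (d²=326.05)
P6 → North (d²=25.45)
P7 → Lower (d²=380.84)

Lower, Lower, Outer, South, Lower, North, Lower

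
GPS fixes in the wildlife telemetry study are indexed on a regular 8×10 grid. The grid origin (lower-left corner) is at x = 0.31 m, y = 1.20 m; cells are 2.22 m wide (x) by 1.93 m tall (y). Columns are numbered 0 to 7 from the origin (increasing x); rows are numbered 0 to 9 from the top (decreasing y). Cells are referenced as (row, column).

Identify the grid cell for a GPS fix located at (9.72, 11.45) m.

(4, 4)

Column index: ⌊(9.72 − 0.31) / 2.22⌋ = ⌊4.239⌋ = 4
Row offset from origin: ⌊(11.45 − 1.20) / 1.93⌋ = ⌊5.311⌋ = 5 → row 4 (counted from top)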